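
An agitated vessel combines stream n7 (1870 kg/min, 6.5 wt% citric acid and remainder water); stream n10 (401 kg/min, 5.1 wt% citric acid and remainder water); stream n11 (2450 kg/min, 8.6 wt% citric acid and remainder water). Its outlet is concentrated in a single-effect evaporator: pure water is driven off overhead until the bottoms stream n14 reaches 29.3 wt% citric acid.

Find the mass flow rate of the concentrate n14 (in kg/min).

1204 kg/min

citric acid entering = 1870×0.065 + 401×0.051 + 2450×0.086 = 352.7 kg/min.
All citric acid reports to n14, so n14 = 352.7/0.293 = 1203.8 kg/min.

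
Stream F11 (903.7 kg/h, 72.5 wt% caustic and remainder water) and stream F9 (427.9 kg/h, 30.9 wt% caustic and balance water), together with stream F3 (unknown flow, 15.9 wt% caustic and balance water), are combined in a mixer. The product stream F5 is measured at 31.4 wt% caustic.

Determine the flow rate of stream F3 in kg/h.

Let F3 be the unknown flow. Total out = 1331.6 + F3.
caustic balance: 787.4 + 0.159·F3 = 0.314·(1331.6 + F3)
(0.159 − 0.314)·F3 = 0.314×1331.6 − 787.4 = -369.28
F3 = -369.28 / -0.155 = 2382.5 kg/h

2382 kg/h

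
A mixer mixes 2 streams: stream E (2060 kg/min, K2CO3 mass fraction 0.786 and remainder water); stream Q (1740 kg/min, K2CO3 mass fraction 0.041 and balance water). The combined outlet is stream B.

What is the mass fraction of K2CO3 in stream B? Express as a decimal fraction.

0.445

Total flow out = 2060 + 1740 = 3800 kg/min.
K2CO3 in = 2060×0.786 + 1740×0.041 = 1690.5 kg/min.
K2CO3 mass fraction in B = 1690.5/3800 = 0.445.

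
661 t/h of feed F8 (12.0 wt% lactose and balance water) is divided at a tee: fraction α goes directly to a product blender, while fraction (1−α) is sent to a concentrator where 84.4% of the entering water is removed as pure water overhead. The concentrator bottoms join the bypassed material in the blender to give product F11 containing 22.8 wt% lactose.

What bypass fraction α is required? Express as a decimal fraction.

0.362

All 661×0.120 = 79.32 t/h of lactose reaches F11, so F11 = 79.32/0.228 = 347.89 t/h and vapour = 313.11 t/h.
The evaporator receives (1−α)·661 of feed at 0.880 water and removes 0.844 of that water:
0.844×0.880×(1−α)×661 = 313.11
(1−α) = 313.11/490.94 = 0.6378;  α = 0.3622.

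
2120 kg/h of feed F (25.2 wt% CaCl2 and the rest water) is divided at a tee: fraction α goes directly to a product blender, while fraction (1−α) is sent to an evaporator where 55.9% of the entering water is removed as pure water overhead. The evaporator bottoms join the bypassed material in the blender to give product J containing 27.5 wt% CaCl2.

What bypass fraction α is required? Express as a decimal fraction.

0.800

All 2120×0.252 = 534.24 kg/h of CaCl2 reaches J, so J = 534.24/0.275 = 1942.7 kg/h and vapour = 177.31 kg/h.
The evaporator receives (1−α)·2120 of feed at 0.748 water and removes 0.559 of that water:
0.559×0.748×(1−α)×2120 = 177.31
(1−α) = 177.31/886.44 = 0.2000;  α = 0.8000.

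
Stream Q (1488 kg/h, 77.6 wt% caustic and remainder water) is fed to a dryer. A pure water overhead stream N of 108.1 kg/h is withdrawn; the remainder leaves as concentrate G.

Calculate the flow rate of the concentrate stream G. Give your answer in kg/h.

1380 kg/h

Concentrate = 1488 − 108.1 = 1379.9 kg/h.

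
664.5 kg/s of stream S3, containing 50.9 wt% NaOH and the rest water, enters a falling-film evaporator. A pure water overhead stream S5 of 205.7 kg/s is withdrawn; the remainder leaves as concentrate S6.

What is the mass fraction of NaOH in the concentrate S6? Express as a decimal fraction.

NaOH is not removed: 664.5×0.509 = 338.23 kg/s of NaOH enters S6.
Concentrate = 664.5 − 205.7 = 458.8 kg/s.
Mass fraction = 338.23/458.8 = 0.737.

0.737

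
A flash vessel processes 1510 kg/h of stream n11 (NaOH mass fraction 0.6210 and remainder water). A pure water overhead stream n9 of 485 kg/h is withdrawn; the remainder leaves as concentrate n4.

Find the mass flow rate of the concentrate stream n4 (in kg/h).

1025 kg/h

Concentrate = 1510 − 485 = 1025 kg/h.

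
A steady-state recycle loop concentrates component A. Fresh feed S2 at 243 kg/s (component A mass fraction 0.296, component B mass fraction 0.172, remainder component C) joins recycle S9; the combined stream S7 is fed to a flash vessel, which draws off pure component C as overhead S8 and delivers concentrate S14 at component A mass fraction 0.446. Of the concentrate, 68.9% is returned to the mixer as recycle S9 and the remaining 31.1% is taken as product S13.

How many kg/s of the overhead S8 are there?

Overall component A balance (none leaves overhead): component A in fresh feed = component A in product, i.e. 243×0.296 = (1−0.689)·S14·0.446.
S14 = 71.928/(0.446×0.311) = 518.56 kg/s.
Recycle S9 = 0.689×518.56 = 357.29 kg/s.
Combined feed S7 = 243 + 357.29 = 600.29 kg/s.
Overhead S8 = S7 − S14 = 600.29 − 518.56 = 81.726 kg/s.

81.73 kg/s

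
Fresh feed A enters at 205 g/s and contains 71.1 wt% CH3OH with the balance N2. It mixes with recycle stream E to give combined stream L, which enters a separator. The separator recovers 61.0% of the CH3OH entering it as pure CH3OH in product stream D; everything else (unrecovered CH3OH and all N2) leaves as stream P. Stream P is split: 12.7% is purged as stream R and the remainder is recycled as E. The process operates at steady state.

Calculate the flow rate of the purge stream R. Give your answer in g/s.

N2 enters only via A and leaves only via the purge: 205×0.289 = 0.127×(N2 in P), and the separator passes all N2, so N2 in L = N2 in P = 466.5 g/s.
CH3OH in L: m_A = 205×0.711 + (1−0.127)·(1−0.610)·m_A, so m_A = 145.75/0.6595 = 221 g/s.
P = (1−0.610)×221 + 466.5 = 552.69 g/s.
Purge R = 0.127×552.69 = 70.191 g/s.

70.19 g/s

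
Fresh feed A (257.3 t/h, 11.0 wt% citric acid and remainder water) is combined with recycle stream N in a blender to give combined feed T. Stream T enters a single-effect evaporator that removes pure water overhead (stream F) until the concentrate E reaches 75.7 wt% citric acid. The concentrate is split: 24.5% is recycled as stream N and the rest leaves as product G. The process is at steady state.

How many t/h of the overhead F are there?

Overall citric acid balance (none leaves overhead): citric acid in fresh feed = citric acid in product, i.e. 257.3×0.110 = (1−0.245)·E·0.757.
E = 28.303/(0.757×0.755) = 49.521 t/h.
Recycle N = 0.245×49.521 = 12.133 t/h.
Combined feed T = 257.3 + 12.133 = 269.43 t/h.
Overhead F = T − E = 269.43 − 49.521 = 219.91 t/h.

219.9 t/h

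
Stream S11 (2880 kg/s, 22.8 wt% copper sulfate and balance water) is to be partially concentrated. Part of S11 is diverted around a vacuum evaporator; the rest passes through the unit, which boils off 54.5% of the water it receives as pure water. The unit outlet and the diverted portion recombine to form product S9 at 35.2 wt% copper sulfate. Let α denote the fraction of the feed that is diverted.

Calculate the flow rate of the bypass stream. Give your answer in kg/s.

All 2880×0.228 = 656.64 kg/s of copper sulfate reaches S9, so S9 = 656.64/0.352 = 1865.5 kg/s and vapour = 1014.5 kg/s.
The evaporator receives (1−α)·2880 of feed at 0.772 water and removes 0.545 of that water:
0.545×0.772×(1−α)×2880 = 1014.5
(1−α) = 1014.5/1211.7 = 0.8373;  α = 0.1627.
Bypass flow = 0.1627×2880 = 468.66 kg/s.

468.7 kg/s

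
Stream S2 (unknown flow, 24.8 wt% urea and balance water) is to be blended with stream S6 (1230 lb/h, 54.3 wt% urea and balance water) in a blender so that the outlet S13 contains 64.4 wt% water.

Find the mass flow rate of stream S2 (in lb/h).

Let S2 be the unknown flow. Total out = 1230 + S2.
water balance: 562.11 + 0.752·S2 = 0.644·(1230 + S2)
(0.752 − 0.644)·S2 = 0.644×1230 − 562.11 = 230.01
S2 = 230.01 / 0.108 = 2129.7 lb/h

2130 lb/h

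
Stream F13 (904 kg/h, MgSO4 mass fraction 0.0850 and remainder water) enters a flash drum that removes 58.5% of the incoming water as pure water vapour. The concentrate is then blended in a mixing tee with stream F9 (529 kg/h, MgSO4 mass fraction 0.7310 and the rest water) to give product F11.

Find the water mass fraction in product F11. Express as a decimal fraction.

Vapour removed = 0.585×0.915×904 = 483.89 kg/h; concentrate = 420.11 kg/h.
water reaching the mixer = 343.27 (from concentrate) + 529×0.269 = 485.57 kg/h.
Product flow = 420.11 + 529 = 949.11 kg/h; water fraction = 0.5116.

0.5116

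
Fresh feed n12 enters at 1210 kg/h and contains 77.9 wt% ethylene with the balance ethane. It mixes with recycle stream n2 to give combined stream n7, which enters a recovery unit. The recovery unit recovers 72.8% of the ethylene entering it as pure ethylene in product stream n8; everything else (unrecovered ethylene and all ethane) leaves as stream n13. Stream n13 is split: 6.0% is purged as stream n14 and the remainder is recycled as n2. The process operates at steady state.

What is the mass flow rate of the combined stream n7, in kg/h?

ethane enters only via n12 and leaves only via the purge: 1210×0.221 = 0.060×(ethane in n13), and the recovery unit passes all ethane, so ethane in n7 = ethane in n13 = 4456.8 kg/h.
ethylene in n7: m_A = 1210×0.779 + (1−0.060)·(1−0.728)·m_A, so m_A = 942.59/0.7443 = 1266.4 kg/h.
n7 = 1266.4 + 4456.8 = 5723.2 kg/h.

5723 kg/h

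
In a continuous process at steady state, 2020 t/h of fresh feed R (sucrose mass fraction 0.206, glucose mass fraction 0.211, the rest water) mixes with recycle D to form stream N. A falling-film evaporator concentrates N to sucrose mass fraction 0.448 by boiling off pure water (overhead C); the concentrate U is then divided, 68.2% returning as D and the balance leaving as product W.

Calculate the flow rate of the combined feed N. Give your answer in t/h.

4012 t/h

Overall sucrose balance (none leaves overhead): sucrose in fresh feed = sucrose in product, i.e. 2020×0.206 = (1−0.682)·U·0.448.
U = 416.12/(0.448×0.318) = 2920.9 t/h.
Recycle D = 0.682×2920.9 = 1992 t/h.
Combined feed N = 2020 + 1992 = 4012 t/h.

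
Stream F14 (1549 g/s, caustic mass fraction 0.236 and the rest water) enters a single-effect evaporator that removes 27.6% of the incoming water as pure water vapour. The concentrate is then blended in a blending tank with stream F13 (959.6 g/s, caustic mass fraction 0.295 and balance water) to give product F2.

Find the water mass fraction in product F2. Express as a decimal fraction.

0.703

Vapour removed = 0.276×0.764×1549 = 326.63 g/s; concentrate = 1222.4 g/s.
water reaching the mixer = 856.81 (from concentrate) + 959.6×0.705 = 1533.3 g/s.
Product flow = 1222.4 + 959.6 = 2182 g/s; water fraction = 0.703.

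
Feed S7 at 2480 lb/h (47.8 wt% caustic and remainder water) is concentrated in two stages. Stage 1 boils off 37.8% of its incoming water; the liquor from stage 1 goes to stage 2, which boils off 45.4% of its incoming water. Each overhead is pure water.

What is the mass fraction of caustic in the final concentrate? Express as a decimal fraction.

water in feed = 2480×0.522 = 1294.6 lb/h.
After stage 1: water left = (1−0.378)×1294.6 = 805.22; stream total = 1990.7 lb/h.
After stage 2: water left = (1−0.454)×805.22 = 439.65; final concentrate = 1625.1 lb/h.
caustic fraction = 1185.4/1625.1 = 0.729.

0.729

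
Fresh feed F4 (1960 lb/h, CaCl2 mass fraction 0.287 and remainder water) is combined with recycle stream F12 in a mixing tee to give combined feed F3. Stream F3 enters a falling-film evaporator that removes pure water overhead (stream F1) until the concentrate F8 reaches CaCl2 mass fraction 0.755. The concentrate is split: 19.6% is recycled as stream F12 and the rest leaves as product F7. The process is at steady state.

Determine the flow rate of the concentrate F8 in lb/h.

926.7 lb/h

Overall CaCl2 balance (none leaves overhead): CaCl2 in fresh feed = CaCl2 in product, i.e. 1960×0.287 = (1−0.196)·F8·0.755.
F8 = 562.52/(0.755×0.804) = 926.69 lb/h.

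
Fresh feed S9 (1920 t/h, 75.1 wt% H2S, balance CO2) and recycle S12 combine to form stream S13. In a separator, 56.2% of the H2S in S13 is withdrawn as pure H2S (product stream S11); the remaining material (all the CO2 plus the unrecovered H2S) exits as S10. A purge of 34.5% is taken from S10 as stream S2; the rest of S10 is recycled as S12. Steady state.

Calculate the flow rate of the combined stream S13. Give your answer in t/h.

3408 t/h

CO2 enters only via S9 and leaves only via the purge: 1920×0.249 = 0.345×(CO2 in S10), and the separator passes all CO2, so CO2 in S13 = CO2 in S10 = 1385.7 t/h.
H2S in S13: m_A = 1920×0.751 + (1−0.345)·(1−0.562)·m_A, so m_A = 1441.9/0.7131 = 2022 t/h.
S13 = 2022 + 1385.7 = 3407.8 t/h.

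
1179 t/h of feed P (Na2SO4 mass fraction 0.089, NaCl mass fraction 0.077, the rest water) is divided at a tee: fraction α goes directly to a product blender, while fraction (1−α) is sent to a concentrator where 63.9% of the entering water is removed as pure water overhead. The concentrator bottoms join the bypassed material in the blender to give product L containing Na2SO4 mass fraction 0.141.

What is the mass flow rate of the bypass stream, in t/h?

363.1 t/h

All 1179×0.089 = 104.93 t/h of Na2SO4 reaches L, so L = 104.93/0.141 = 744.19 t/h and vapour = 434.81 t/h.
The evaporator receives (1−α)·1179 of feed at 0.834 water and removes 0.639 of that water:
0.639×0.834×(1−α)×1179 = 434.81
(1−α) = 434.81/628.32 = 0.6920;  α = 0.3080.
Bypass flow = 0.3080×1179 = 363.11 t/h.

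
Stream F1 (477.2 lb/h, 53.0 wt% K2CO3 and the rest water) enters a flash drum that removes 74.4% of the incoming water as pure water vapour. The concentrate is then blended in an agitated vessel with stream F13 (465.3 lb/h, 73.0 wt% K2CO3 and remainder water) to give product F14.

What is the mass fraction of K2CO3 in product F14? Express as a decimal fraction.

0.764

Vapour removed = 0.744×0.470×477.2 = 166.87 lb/h; concentrate = 310.33 lb/h.
K2CO3 reaching the mixer = 252.92 (from concentrate) + 465.3×0.730 = 592.59 lb/h.
Product flow = 310.33 + 465.3 = 775.63 lb/h; K2CO3 fraction = 0.764.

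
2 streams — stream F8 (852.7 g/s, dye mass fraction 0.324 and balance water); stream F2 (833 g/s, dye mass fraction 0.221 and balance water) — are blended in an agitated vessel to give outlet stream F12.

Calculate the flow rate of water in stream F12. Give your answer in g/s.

1225 g/s

water out = water in = 852.7×0.676 + 833×0.779 = 1225.3 g/s.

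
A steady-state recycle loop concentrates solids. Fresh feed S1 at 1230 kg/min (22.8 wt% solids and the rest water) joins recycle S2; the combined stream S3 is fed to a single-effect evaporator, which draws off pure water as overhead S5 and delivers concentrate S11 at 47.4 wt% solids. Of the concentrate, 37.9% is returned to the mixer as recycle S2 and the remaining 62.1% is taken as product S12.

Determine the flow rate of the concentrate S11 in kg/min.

952.7 kg/min

Overall solids balance (none leaves overhead): solids in fresh feed = solids in product, i.e. 1230×0.228 = (1−0.379)·S11·0.474.
S11 = 280.44/(0.474×0.621) = 952.73 kg/min.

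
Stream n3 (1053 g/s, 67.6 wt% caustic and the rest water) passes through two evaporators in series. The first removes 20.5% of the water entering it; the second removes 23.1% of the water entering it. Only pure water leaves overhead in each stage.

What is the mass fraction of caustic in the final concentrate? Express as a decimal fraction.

water in feed = 1053×0.324 = 341.17 g/s.
After stage 1: water left = (1−0.205)×341.17 = 271.23; stream total = 983.06 g/s.
After stage 2: water left = (1−0.231)×271.23 = 208.58; final concentrate = 920.41 g/s.
caustic fraction = 711.83/920.41 = 0.773.

0.773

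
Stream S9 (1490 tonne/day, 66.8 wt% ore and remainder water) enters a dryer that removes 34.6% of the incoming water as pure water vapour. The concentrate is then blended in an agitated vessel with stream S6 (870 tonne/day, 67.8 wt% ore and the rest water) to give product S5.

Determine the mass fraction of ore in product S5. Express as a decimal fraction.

0.7242

Vapour removed = 0.346×0.332×1490 = 171.16 tonne/day; concentrate = 1318.8 tonne/day.
ore reaching the mixer = 995.32 (from concentrate) + 870×0.678 = 1585.2 tonne/day.
Product flow = 1318.8 + 870 = 2188.8 tonne/day; ore fraction = 0.7242.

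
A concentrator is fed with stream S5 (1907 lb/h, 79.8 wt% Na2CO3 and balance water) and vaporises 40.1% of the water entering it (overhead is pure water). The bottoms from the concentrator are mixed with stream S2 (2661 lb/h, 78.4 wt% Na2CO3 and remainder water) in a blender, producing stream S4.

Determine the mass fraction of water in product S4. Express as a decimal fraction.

0.1825

Vapour removed = 0.401×0.202×1907 = 154.47 lb/h; concentrate = 1752.5 lb/h.
water reaching the mixer = 230.74 (from concentrate) + 2661×0.216 = 805.52 lb/h.
Product flow = 1752.5 + 2661 = 4413.5 lb/h; water fraction = 0.1825.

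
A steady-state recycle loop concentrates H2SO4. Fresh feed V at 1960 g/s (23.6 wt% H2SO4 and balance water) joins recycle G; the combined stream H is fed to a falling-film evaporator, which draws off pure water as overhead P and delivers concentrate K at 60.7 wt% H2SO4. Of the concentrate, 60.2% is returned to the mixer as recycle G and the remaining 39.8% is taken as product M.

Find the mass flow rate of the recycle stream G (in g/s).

Overall H2SO4 balance (none leaves overhead): H2SO4 in fresh feed = H2SO4 in product, i.e. 1960×0.236 = (1−0.602)·K·0.607.
K = 462.56/(0.607×0.398) = 1914.7 g/s.
Recycle G = 0.602×1914.7 = 1152.6 g/s.

1153 g/s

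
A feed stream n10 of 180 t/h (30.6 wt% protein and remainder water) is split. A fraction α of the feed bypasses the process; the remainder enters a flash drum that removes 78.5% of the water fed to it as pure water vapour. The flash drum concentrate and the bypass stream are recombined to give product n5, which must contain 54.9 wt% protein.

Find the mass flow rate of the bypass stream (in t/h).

All 180×0.306 = 55.08 t/h of protein reaches n5, so n5 = 55.08/0.549 = 100.33 t/h and vapour = 79.672 t/h.
The evaporator receives (1−α)·180 of feed at 0.694 water and removes 0.785 of that water:
0.785×0.694×(1−α)×180 = 79.672
(1−α) = 79.672/98.062 = 0.8125;  α = 0.1875.
Bypass flow = 0.1875×180 = 33.756 t/h.

33.76 t/h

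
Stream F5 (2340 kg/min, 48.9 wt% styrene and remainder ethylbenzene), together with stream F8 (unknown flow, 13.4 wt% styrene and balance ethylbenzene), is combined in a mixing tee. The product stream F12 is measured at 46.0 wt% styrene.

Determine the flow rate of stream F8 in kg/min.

Let F8 be the unknown flow. Total out = 2340 + F8.
styrene balance: 1144.3 + 0.134·F8 = 0.460·(2340 + F8)
(0.134 − 0.460)·F8 = 0.460×2340 − 1144.3 = -67.86
F8 = -67.86 / -0.326 = 208.16 kg/min

208.2 kg/min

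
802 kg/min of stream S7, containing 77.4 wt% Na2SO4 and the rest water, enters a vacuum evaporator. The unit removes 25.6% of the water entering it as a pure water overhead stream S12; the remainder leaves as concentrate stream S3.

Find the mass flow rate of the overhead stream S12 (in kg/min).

46.4 kg/min

water entering = 802×0.226 = 181.25 kg/min; overhead removed = 0.256×181.25 = 46.401 kg/min.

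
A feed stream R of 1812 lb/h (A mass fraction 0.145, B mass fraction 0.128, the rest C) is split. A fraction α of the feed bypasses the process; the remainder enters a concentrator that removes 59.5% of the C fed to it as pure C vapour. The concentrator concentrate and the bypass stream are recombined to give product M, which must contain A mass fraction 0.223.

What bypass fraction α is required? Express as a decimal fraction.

All 1812×0.145 = 262.74 lb/h of A reaches M, so M = 262.74/0.223 = 1178.2 lb/h and vapour = 633.79 lb/h.
The evaporator receives (1−α)·1812 of feed at 0.727 C and removes 0.595 of that C:
0.595×0.727×(1−α)×1812 = 633.79
(1−α) = 633.79/783.81 = 0.8086;  α = 0.1914.

0.191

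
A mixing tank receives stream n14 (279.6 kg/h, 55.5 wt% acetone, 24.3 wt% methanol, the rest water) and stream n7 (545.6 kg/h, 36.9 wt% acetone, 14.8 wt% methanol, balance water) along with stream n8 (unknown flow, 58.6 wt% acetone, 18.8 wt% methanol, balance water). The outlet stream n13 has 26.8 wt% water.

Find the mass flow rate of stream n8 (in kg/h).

2354 kg/h

Let n8 be the unknown flow. Total out = 825.2 + n8.
water balance: 320 + 0.226·n8 = 0.268·(825.2 + n8)
(0.226 − 0.268)·n8 = 0.268×825.2 − 320 = -98.85
n8 = -98.85 / -0.042 = 2353.6 kg/h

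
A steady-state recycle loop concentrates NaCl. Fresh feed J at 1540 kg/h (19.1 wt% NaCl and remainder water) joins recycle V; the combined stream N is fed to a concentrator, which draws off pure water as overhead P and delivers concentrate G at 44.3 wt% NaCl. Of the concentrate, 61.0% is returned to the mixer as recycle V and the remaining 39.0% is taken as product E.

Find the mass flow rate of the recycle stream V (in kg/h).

1039 kg/h

Overall NaCl balance (none leaves overhead): NaCl in fresh feed = NaCl in product, i.e. 1540×0.191 = (1−0.610)·G·0.443.
G = 294.14/(0.443×0.390) = 1702.5 kg/h.
Recycle V = 0.610×1702.5 = 1038.5 kg/h.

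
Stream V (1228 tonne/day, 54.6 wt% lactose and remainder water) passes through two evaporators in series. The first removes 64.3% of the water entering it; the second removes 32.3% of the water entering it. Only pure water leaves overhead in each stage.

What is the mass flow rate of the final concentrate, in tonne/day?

water in feed = 1228×0.454 = 557.51 tonne/day.
After stage 1: water left = (1−0.643)×557.51 = 199.03; stream total = 869.52 tonne/day.
After stage 2: water left = (1−0.323)×199.03 = 134.74; final concentrate = 805.23 tonne/day.

805.2 tonne/day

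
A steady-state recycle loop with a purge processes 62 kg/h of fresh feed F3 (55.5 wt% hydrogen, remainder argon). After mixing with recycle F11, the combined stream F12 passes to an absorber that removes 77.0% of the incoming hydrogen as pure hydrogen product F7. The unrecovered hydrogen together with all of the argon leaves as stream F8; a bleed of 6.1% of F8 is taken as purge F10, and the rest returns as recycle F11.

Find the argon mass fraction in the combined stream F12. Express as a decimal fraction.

0.9115

argon enters only via F3 and leaves only via the purge: 62×0.445 = 0.061×(argon in F8), and the absorber passes all argon, so argon in F12 = argon in F8 = 452.3 kg/h.
hydrogen in F12: m_A = 62×0.555 + (1−0.061)·(1−0.770)·m_A, so m_A = 34.41/0.7840 = 43.889 kg/h.
F12 = 43.889 + 452.3 = 496.18 kg/h.
argon fraction in F12 = 452.3/496.18 = 0.9115.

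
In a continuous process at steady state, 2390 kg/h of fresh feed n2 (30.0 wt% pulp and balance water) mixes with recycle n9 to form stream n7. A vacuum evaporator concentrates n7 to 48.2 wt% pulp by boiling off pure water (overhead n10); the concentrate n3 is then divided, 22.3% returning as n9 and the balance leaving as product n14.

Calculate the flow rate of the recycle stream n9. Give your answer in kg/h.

Overall pulp balance (none leaves overhead): pulp in fresh feed = pulp in product, i.e. 2390×0.300 = (1−0.223)·n3·0.482.
n3 = 717/(0.482×0.777) = 1914.5 kg/h.
Recycle n9 = 0.223×1914.5 = 426.93 kg/h.

426.9 kg/h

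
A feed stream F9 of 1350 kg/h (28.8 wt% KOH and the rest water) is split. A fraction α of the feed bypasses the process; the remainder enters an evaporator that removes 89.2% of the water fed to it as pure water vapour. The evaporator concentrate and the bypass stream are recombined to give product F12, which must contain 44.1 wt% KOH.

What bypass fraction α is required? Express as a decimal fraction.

0.454

All 1350×0.288 = 388.8 kg/h of KOH reaches F12, so F12 = 388.8/0.441 = 881.63 kg/h and vapour = 468.37 kg/h.
The evaporator receives (1−α)·1350 of feed at 0.712 water and removes 0.892 of that water:
0.892×0.712×(1−α)×1350 = 468.37
(1−α) = 468.37/857.39 = 0.5463;  α = 0.4537.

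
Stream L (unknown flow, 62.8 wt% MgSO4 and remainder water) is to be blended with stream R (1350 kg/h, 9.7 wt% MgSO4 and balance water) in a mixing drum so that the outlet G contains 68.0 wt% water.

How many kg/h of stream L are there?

977.4 kg/h

Let L be the unknown flow. Total out = 1350 + L.
water balance: 1219 + 0.372·L = 0.680·(1350 + L)
(0.372 − 0.680)·L = 0.680×1350 − 1219 = -301.05
L = -301.05 / -0.308 = 977.44 kg/h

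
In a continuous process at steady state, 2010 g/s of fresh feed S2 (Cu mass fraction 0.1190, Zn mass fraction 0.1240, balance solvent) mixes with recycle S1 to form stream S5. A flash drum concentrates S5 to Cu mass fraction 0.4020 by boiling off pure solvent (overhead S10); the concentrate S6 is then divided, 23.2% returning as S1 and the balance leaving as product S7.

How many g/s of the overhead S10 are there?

1415 g/s

Overall Cu balance (none leaves overhead): Cu in fresh feed = Cu in product, i.e. 2010×0.119 = (1−0.232)·S6·0.402.
S6 = 239.19/(0.402×0.768) = 774.74 g/s.
Recycle S1 = 0.232×774.74 = 179.74 g/s.
Combined feed S5 = 2010 + 179.74 = 2189.7 g/s.
Overhead S10 = S5 − S6 = 2189.7 − 774.74 = 1415 g/s.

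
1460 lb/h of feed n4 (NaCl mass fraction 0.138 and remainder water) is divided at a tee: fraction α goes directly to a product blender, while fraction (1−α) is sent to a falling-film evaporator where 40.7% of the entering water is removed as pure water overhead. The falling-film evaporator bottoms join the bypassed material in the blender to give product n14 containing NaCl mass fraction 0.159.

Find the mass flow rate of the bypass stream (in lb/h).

910.4 lb/h

All 1460×0.138 = 201.48 lb/h of NaCl reaches n14, so n14 = 201.48/0.159 = 1267.2 lb/h and vapour = 192.83 lb/h.
The evaporator receives (1−α)·1460 of feed at 0.862 water and removes 0.407 of that water:
0.407×0.862×(1−α)×1460 = 192.83
(1−α) = 192.83/512.22 = 0.3765;  α = 0.6235.
Bypass flow = 0.6235×1460 = 910.37 lb/h.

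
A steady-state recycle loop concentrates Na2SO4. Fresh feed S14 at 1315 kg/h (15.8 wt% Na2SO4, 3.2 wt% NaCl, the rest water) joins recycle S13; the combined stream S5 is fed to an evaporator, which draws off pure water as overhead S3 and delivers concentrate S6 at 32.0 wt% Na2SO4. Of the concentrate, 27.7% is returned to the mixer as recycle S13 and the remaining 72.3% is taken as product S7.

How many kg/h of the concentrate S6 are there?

Overall Na2SO4 balance (none leaves overhead): Na2SO4 in fresh feed = Na2SO4 in product, i.e. 1315×0.158 = (1−0.277)·S6·0.320.
S6 = 207.77/(0.320×0.723) = 898.04 kg/h.

898 kg/h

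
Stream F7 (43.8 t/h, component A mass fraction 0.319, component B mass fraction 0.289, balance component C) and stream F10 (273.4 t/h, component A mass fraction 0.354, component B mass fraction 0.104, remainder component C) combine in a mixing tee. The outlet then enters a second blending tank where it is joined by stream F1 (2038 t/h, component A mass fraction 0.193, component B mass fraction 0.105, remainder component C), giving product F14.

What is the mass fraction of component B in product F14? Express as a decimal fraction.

Overall, product flow = 2355.2 t/h.
component B in = 43.8×0.289 + 273.4×0.104 + 2038×0.105 = 255.08 t/h.
component B fraction in F14 = 0.108.

0.108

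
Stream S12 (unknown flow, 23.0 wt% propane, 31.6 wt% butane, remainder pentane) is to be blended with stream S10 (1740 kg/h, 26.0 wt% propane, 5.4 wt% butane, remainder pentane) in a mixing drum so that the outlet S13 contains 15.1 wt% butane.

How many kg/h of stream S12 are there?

1023 kg/h

Let S12 be the unknown flow. Total out = 1740 + S12.
butane balance: 93.96 + 0.316·S12 = 0.151·(1740 + S12)
(0.316 − 0.151)·S12 = 0.151×1740 − 93.96 = 168.78
S12 = 168.78 / 0.165 = 1022.9 kg/h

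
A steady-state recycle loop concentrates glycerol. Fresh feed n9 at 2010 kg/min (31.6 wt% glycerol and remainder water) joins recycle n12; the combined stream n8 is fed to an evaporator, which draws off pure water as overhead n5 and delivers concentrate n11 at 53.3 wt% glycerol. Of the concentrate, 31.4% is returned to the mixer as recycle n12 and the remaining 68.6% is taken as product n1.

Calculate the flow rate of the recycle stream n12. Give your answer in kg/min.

545.5 kg/min

Overall glycerol balance (none leaves overhead): glycerol in fresh feed = glycerol in product, i.e. 2010×0.316 = (1−0.314)·n11·0.533.
n11 = 635.16/(0.533×0.686) = 1737.1 kg/min.
Recycle n12 = 0.314×1737.1 = 545.46 kg/min.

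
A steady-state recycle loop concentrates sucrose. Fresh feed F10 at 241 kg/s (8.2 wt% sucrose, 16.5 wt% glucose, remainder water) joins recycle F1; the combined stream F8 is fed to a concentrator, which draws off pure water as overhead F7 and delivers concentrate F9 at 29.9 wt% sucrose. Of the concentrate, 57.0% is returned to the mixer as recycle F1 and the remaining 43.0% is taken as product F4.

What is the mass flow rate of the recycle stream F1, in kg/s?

87.61 kg/s

Overall sucrose balance (none leaves overhead): sucrose in fresh feed = sucrose in product, i.e. 241×0.082 = (1−0.570)·F9·0.299.
F9 = 19.762/(0.299×0.430) = 153.71 kg/s.
Recycle F1 = 0.570×153.71 = 87.613 kg/s.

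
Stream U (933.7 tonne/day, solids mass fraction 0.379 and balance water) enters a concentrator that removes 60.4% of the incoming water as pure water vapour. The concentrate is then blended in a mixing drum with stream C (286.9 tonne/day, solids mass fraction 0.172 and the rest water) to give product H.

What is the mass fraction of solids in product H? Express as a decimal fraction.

Vapour removed = 0.604×0.621×933.7 = 350.22 tonne/day; concentrate = 583.48 tonne/day.
solids reaching the mixer = 353.87 (from concentrate) + 286.9×0.172 = 403.22 tonne/day.
Product flow = 583.48 + 286.9 = 870.38 tonne/day; solids fraction = 0.463.

0.463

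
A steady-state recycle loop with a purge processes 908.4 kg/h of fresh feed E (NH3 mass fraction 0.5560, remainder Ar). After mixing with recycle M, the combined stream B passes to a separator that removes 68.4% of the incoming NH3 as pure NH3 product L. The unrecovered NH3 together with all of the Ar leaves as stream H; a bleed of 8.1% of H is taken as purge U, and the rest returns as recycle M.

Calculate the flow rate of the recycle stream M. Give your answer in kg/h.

4783 kg/h

Ar enters only via E and leaves only via the purge: 908.4×0.444 = 0.081×(Ar in H), and the separator passes all Ar, so Ar in B = Ar in H = 4979.4 kg/h.
NH3 in B: m_A = 908.4×0.556 + (1−0.081)·(1−0.684)·m_A, so m_A = 505.07/0.7096 = 711.77 kg/h.
H = (1−0.684)×711.77 + 4979.4 = 5204.3 kg/h.
Recycle M = (1−0.081)×5204.3 = 4782.7 kg/h.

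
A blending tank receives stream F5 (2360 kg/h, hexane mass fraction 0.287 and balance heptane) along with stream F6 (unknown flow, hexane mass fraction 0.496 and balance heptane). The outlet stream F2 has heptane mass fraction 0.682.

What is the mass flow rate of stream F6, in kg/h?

Let F6 be the unknown flow. Total out = 2360 + F6.
heptane balance: 1682.7 + 0.504·F6 = 0.682·(2360 + F6)
(0.504 − 0.682)·F6 = 0.682×2360 − 1682.7 = -73.16
F6 = -73.16 / -0.178 = 411.01 kg/h

411 kg/h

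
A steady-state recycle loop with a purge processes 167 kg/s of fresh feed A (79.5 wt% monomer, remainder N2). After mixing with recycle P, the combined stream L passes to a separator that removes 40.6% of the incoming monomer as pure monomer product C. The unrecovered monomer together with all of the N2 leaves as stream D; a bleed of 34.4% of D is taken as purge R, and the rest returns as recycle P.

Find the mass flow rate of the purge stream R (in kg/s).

78.68 kg/s

N2 enters only via A and leaves only via the purge: 167×0.205 = 0.344×(N2 in D), and the separator passes all N2, so N2 in L = N2 in D = 99.52 kg/s.
monomer in L: m_A = 167×0.795 + (1−0.344)·(1−0.406)·m_A, so m_A = 132.77/0.6103 = 217.53 kg/s.
D = (1−0.406)×217.53 + 99.52 = 228.73 kg/s.
Purge R = 0.344×228.73 = 78.684 kg/s.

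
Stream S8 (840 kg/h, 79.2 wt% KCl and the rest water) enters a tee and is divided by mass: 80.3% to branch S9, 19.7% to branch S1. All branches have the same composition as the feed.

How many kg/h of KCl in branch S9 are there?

534.2 kg/h

Branch S9 total = 0.803×840 = 674.52 kg/h.
KCl in S9 = 0.792×674.52 = 534.22 kg/h.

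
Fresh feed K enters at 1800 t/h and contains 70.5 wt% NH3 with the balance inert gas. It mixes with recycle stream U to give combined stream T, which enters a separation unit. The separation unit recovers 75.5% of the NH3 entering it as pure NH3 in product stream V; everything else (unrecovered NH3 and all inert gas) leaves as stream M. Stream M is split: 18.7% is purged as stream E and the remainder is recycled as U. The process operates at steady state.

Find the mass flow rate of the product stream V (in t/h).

NH3 in T: m_A = 1800×0.705 + (1−0.187)·(1−0.755)·m_A, so m_A = 1269/0.8008 = 1584.6 t/h.
Product V = 0.755×1584.6 = 1196.4 t/h.

1196 t/h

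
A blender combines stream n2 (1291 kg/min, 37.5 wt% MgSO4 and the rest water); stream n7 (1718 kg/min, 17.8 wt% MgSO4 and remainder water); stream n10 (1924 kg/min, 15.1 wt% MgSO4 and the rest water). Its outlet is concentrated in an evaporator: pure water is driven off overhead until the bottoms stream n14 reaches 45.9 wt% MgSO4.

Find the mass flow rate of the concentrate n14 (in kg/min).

2354 kg/min

MgSO4 entering = 1291×0.375 + 1718×0.178 + 1924×0.151 = 1080.5 kg/min.
All MgSO4 reports to n14, so n14 = 1080.5/0.459 = 2353.9 kg/min.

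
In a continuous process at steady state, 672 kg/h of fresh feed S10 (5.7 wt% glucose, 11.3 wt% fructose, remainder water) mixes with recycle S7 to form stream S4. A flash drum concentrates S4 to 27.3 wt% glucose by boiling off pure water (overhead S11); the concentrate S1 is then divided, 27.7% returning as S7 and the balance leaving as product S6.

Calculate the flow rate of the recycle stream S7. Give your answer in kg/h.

Overall glucose balance (none leaves overhead): glucose in fresh feed = glucose in product, i.e. 672×0.057 = (1−0.277)·S1·0.273.
S1 = 38.304/(0.273×0.723) = 194.06 kg/h.
Recycle S7 = 0.277×194.06 = 53.756 kg/h.

53.76 kg/h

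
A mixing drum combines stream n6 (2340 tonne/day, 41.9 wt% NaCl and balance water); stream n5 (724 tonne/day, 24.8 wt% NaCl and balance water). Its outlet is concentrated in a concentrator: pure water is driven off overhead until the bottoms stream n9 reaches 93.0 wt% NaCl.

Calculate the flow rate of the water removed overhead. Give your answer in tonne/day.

1817 tonne/day

NaCl entering = 2340×0.419 + 724×0.248 = 1160 tonne/day.
All NaCl reports to n9, so n9 = 1160/0.930 = 1247.3 tonne/day.
Total feed = 3064 tonne/day; overhead = 3064 − 1247.3 = 1816.7 tonne/day.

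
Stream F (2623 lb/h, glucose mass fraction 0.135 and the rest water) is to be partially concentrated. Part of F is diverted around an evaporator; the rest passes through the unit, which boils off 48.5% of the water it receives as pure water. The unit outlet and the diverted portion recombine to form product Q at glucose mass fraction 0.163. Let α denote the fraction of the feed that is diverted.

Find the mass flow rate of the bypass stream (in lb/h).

All 2623×0.135 = 354.11 lb/h of glucose reaches Q, so Q = 354.11/0.163 = 2172.4 lb/h and vapour = 450.58 lb/h.
The evaporator receives (1−α)·2623 of feed at 0.865 water and removes 0.485 of that water:
0.485×0.865×(1−α)×2623 = 450.58
(1−α) = 450.58/1100.4 = 0.4095;  α = 0.5905.
Bypass flow = 0.5905×2623 = 1549 lb/h.

1549 lb/h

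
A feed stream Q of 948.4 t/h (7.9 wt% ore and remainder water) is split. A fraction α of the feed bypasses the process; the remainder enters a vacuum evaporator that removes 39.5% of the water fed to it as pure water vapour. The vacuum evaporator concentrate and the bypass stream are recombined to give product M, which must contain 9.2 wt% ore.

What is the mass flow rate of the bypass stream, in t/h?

All 948.4×0.079 = 74.924 t/h of ore reaches M, so M = 74.924/0.092 = 814.39 t/h and vapour = 134.01 t/h.
The evaporator receives (1−α)·948.4 of feed at 0.921 water and removes 0.395 of that water:
0.395×0.921×(1−α)×948.4 = 134.01
(1−α) = 134.01/345.02 = 0.3884;  α = 0.6116.
Bypass flow = 0.6116×948.4 = 580.02 t/h.

580 t/h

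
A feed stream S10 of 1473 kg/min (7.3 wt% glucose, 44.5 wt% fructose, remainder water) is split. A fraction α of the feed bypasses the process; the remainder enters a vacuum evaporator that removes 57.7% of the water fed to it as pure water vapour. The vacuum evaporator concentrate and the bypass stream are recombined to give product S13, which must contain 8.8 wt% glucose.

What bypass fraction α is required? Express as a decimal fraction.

0.387

All 1473×0.073 = 107.53 kg/min of glucose reaches S13, so S13 = 107.53/0.088 = 1221.9 kg/min and vapour = 251.08 kg/min.
The evaporator receives (1−α)·1473 of feed at 0.482 water and removes 0.577 of that water:
0.577×0.482×(1−α)×1473 = 251.08
(1−α) = 251.08/409.66 = 0.6129;  α = 0.3871.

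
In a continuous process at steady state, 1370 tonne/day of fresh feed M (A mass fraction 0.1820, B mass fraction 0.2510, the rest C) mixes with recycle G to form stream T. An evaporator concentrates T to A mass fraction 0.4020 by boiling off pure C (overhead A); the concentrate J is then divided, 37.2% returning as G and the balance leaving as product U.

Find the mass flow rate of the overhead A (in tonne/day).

749.8 tonne/day

Overall A balance (none leaves overhead): A in fresh feed = A in product, i.e. 1370×0.182 = (1−0.372)·J·0.402.
J = 249.34/(0.402×0.628) = 987.66 tonne/day.
Recycle G = 0.372×987.66 = 367.41 tonne/day.
Combined feed T = 1370 + 367.41 = 1737.4 tonne/day.
Overhead A = T − J = 1737.4 − 987.66 = 749.75 tonne/day.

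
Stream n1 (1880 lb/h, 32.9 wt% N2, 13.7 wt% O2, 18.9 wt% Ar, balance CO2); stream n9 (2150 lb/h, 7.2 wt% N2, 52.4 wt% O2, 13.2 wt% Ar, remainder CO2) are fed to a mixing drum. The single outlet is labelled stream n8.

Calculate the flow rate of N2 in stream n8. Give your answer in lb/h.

N2 out = N2 in = 1880×0.329 + 2150×0.072 = 773.32 lb/h.

773.3 lb/h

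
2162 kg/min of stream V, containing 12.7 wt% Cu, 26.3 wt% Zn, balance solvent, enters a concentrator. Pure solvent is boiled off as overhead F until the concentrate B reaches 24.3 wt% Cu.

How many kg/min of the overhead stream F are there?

1032 kg/min

Cu is conserved: 2162×0.127 = 274.57 kg/min all reports to the concentrate.
Concentrate = 274.57/(target fraction) = 1129.9 kg/min.
Overhead = 2162 − 1129.9 = 1032.1 kg/min.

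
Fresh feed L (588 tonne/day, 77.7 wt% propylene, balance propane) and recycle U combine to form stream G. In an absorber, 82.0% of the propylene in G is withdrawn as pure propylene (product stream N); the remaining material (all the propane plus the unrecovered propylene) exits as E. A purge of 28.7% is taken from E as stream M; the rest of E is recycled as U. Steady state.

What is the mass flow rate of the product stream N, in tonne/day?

429.8 tonne/day

propylene in G: m_A = 588×0.777 + (1−0.287)·(1−0.820)·m_A, so m_A = 456.88/0.8717 = 524.14 tonne/day.
Product N = 0.820×524.14 = 429.8 tonne/day.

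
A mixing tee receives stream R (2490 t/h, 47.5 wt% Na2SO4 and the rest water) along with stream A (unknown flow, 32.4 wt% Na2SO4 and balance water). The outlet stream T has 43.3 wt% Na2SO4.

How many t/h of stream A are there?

959.4 t/h

Let A be the unknown flow. Total out = 2490 + A.
Na2SO4 balance: 1182.8 + 0.324·A = 0.433·(2490 + A)
(0.324 − 0.433)·A = 0.433×2490 − 1182.8 = -104.58
A = -104.58 / -0.109 = 959.45 t/h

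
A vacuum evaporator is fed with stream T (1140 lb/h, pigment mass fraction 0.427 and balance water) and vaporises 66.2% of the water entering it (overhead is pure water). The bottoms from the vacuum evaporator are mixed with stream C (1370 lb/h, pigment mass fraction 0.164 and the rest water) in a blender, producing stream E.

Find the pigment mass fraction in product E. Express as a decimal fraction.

Vapour removed = 0.662×0.573×1140 = 432.43 lb/h; concentrate = 707.57 lb/h.
pigment reaching the mixer = 486.78 (from concentrate) + 1370×0.164 = 711.46 lb/h.
Product flow = 707.57 + 1370 = 2077.6 lb/h; pigment fraction = 0.342.

0.342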